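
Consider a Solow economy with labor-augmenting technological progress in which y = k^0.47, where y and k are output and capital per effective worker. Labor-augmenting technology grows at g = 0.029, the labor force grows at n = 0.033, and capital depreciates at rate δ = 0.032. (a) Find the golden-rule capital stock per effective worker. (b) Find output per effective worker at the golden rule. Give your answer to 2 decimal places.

(a) k_gold ≈ 20.84; (b) y_gold ≈ 4.17

n + g + δ = 0.033 + 0.029 + 0.032 = 0.094.
Setting f'(k) = n+g+δ gives 0.47·k^(0.47−1) = 0.094, hence k_gold = (0.47/0.094)^(1/0.53) ≈ 20.8359.
y_gold = 20.8359^0.47 ≈ 4.1672.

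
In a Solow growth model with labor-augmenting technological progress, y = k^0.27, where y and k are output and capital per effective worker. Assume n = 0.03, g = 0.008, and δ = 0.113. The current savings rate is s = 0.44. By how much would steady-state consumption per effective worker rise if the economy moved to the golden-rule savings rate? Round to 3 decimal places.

Break-even investment rate: n + g + δ = 0.03 + 0.008 + 0.113 = 0.151.
Current steady state (s = 0.44): k* = (0.44/0.151)^(1/0.73) ≈ 4.3278, y* = 4.3278^0.27 ≈ 1.4852, c* = (1−0.44)·1.4852 ≈ 0.8317.
Maximizing c = f(k) − (n+g+δ)·k gives f'(k) = n+g+δ, i.e. 0.27·k^(0.27−1) = 0.151, so k_gold = (0.27/0.151)^(1/0.73) ≈ 2.2168.
y_gold = 2.2168^0.27 ≈ 1.2398, c_gold = y_gold − 0.151·k_gold ≈ 0.9050.
Gain: Δc = 0.9050 − 0.8317 ≈ 0.0733.

Δc ≈ 0.073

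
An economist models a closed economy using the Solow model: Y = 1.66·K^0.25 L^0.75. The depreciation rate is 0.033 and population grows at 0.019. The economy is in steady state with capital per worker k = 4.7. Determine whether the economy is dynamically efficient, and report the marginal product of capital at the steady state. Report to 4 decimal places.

dynamically efficient; MPK ≈ 0.1300

Capital per worker breaks even when investment replaces (n + δ)·k; here n + δ = 0.052.
MPK = 0.25·1.66·k^(0.25−1) = 0.25·1.66·4.7^(-0.75) ≈ 0.1300.
MPK > 0.052, so the economy is dynamically efficient (under-saving).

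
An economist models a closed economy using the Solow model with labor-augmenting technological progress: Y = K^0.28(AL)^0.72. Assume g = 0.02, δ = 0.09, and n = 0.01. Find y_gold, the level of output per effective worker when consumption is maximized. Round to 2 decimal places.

Break-even investment rate: n + g + δ = 0.01 + 0.02 + 0.09 = 0.12.
Maximizing c = f(k) − (n+g+δ)·k gives f'(k) = n+g+δ, i.e. 0.28·k^(0.28−1) = 0.12, so k_gold = (0.28/0.12)^(1/0.72) ≈ 3.2440.
Output: y_gold = k_gold^0.28 = 3.2440^0.28 ≈ 1.3903.

y_gold ≈ 1.39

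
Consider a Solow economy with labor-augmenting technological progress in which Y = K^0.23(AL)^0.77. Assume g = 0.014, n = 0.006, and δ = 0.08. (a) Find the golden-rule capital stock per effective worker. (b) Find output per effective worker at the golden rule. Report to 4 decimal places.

The effective depreciation rate is n + g + δ = 0.006 + 0.014 + 0.08 = 0.1.
Golden rule sets MPK = n+g+δ: 0.23·k^(0.23−1) = 0.1, so k_gold = (0.23/0.1)^(1/0.77) ≈ 2.9497.
y_gold = 2.9497^0.23 ≈ 1.2825.

(a) k_gold ≈ 2.9497; (b) y_gold ≈ 1.2825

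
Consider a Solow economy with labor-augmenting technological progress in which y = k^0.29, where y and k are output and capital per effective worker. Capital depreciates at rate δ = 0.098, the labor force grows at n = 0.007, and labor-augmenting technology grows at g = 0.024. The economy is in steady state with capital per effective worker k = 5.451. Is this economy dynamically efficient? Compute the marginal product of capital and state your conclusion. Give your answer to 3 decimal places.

dynamically inefficient; MPK ≈ 0.087

Break-even investment rate: n + g + δ = 0.007 + 0.024 + 0.098 = 0.129.
MPK = 0.29·k^(0.29−1) = 0.29·5.451^(-0.71) ≈ 0.0870.
MPK < 0.129, so the economy is dynamically inefficient (over-saving).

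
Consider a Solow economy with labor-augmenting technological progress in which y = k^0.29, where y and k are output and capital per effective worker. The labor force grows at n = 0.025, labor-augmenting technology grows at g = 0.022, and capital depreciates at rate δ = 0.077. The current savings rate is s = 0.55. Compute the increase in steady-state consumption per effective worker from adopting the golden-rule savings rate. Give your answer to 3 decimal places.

n + g + δ = 0.025 + 0.022 + 0.077 = 0.124.
Current steady state (s = 0.55): k* = (0.55/0.124)^(1/0.71) ≈ 8.1505, y* = 8.1505^0.29 ≈ 1.8376, c* = (1−0.55)·1.8376 ≈ 0.8269.
Golden rule sets MPK = n+g+δ: 0.29·k^(0.29−1) = 0.124, so k_gold = (0.29/0.124)^(1/0.71) ≈ 3.3089.
y_gold = 3.3089^0.29 ≈ 1.4148, c_gold = y_gold − 0.124·k_gold ≈ 1.0045.
Gain: Δc = 1.0045 − 0.8269 ≈ 0.1776.

Δc ≈ 0.178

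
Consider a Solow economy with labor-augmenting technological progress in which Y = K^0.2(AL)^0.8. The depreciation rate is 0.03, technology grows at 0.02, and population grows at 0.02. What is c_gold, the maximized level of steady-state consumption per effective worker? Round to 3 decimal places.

c_gold ≈ 1.040

n + g + δ = 0.02 + 0.02 + 0.03 = 0.07.
At the golden rule the marginal product of capital equals n+g+δ: 0.2·k^(0.2−1) = 0.07. Solving, k_gold = (0.2/0.07)^(1/0.8) ≈ 3.7146.
y_gold = 3.7146^0.2 ≈ 1.3001.
c_gold = y_gold − (n+g+δ)·k_gold = 1.3001 − 0.07·3.7146 ≈ 1.0401.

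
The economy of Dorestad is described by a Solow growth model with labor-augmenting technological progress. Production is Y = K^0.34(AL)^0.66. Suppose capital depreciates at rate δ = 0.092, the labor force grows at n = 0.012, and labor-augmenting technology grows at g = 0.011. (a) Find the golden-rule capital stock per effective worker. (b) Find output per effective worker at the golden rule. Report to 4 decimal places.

(a) k_gold ≈ 5.1678; (b) y_gold ≈ 1.7479

Break-even investment rate: n + g + δ = 0.012 + 0.011 + 0.092 = 0.115.
Maximizing c = f(k) − (n+g+δ)·k gives f'(k) = n+g+δ, i.e. 0.34·k^(0.34−1) = 0.115, so k_gold = (0.34/0.115)^(1/0.66) ≈ 5.1678.
y_gold = 5.1678^0.34 ≈ 1.7479.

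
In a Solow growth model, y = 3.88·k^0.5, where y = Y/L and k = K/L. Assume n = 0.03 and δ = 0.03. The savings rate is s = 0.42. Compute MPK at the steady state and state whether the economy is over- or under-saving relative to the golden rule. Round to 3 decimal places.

n + δ = 0.03 + 0.03 = 0.06.
Steady-state k*: s·A·k^0.5 = 0.06·k gives k* = (0.42·3.88/0.06)^(1/0.5) ≈ 737.6656.
MPK = 0.5·3.88·737.6656^(-0.5) ≈ 0.0714.
MPK > n+δ = 0.06, so the economy is dynamically efficient (under-saving).

under-saving; MPK ≈ 0.071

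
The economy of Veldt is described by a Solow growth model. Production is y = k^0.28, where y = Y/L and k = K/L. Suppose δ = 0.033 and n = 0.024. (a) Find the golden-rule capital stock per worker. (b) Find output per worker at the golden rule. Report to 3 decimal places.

Break-even investment rate: n + δ = 0.024 + 0.033 = 0.057.
Golden rule sets MPK = n+δ: 0.28·k^(0.28−1) = 0.057, so k_gold = (0.28/0.057)^(1/0.72) ≈ 9.1225.
y_gold = 9.1225^0.28 ≈ 1.8571.

(a) k_gold ≈ 9.123; (b) y_gold ≈ 1.857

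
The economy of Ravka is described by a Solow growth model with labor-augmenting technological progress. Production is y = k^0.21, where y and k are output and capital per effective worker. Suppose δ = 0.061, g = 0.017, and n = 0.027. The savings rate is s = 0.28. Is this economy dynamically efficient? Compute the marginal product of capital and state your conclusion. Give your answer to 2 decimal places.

dynamically inefficient; MPK ≈ 0.08

Capital per effective worker breaks even when investment replaces (n + g + δ)·k; here n + g + δ = 0.105.
Steady-state k*: s·k^0.21 = 0.105·k gives k* = (0.28/0.105)^(1/0.79) ≈ 3.4610.
MPK = 0.21·3.4610^(-0.79) ≈ 0.0787.
MPK < n+g+δ = 0.105, so the economy is dynamically inefficient (over-saving).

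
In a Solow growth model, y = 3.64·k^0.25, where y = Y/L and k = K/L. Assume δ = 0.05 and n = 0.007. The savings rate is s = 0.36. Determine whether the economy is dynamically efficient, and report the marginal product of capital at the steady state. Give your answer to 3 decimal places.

dynamically inefficient; MPK ≈ 0.040

n + δ = 0.007 + 0.05 = 0.057.
Steady-state k*: s·A·k^0.25 = 0.057·k gives k* = (0.36·3.64/0.057)^(1/0.75) ≈ 65.3690.
MPK = 0.25·3.64·65.3690^(-0.75) ≈ 0.0396.
MPK < n+δ = 0.057, so the economy is dynamically inefficient (over-saving).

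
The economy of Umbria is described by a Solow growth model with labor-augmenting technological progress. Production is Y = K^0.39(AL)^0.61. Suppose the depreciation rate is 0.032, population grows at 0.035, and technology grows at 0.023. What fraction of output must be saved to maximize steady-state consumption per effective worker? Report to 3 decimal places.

Capital per effective worker breaks even when investment replaces (n + g + δ)·k; here n + g + δ = 0.09.
At the golden rule MPK = n+g+δ, and in any Cobb-Douglas steady state s = (n+g+δ)·k/y = MPK·k/y = capital's share 0.39.

s_gold = 0.390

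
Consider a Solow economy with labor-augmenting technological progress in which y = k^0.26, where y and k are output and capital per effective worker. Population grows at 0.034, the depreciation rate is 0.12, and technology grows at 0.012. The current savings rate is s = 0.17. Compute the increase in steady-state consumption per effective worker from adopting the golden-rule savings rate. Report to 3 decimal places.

Capital per effective worker breaks even when investment replaces (n + g + δ)·k; here n + g + δ = 0.166.
Current steady state (s = 0.17): k* = (0.17/0.166)^(1/0.74) ≈ 1.0327, y* = 1.0327^0.26 ≈ 1.0084, c* = (1−0.17)·1.0084 ≈ 0.8370.
Maximizing c = f(k) − (n+g+δ)·k gives f'(k) = n+g+δ, i.e. 0.26·k^(0.26−1) = 0.166, so k_gold = (0.26/0.166)^(1/0.74) ≈ 1.8337.
y_gold = 1.8337^0.26 ≈ 1.1708, c_gold = y_gold − 0.166·k_gold ≈ 0.8664.
Gain: Δc = 0.8664 − 0.8370 ≈ 0.0294.

Δc ≈ 0.029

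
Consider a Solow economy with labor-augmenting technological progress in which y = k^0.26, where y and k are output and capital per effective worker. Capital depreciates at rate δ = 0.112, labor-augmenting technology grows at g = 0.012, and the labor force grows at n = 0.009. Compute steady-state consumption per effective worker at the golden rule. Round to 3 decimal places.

c_gold ≈ 0.937

Capital per effective worker breaks even when investment replaces (n + g + δ)·k; here n + g + δ = 0.133.
Maximizing c = f(k) − (n+g+δ)·k gives f'(k) = n+g+δ, i.e. 0.26·k^(0.26−1) = 0.133, so k_gold = (0.26/0.133)^(1/0.74) ≈ 2.4740.
y_gold = 2.4740^0.26 ≈ 1.2656.
c_gold = y_gold − (n+g+δ)·k_gold = 1.2656 − 0.133·2.4740 ≈ 0.9365.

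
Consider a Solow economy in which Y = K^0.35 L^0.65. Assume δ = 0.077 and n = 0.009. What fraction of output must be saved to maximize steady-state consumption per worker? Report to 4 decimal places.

s_gold = 0.3500

The effective depreciation rate is n + δ = 0.009 + 0.077 = 0.086.
At the golden rule MPK = n+δ, and in any Cobb-Douglas steady state s = (n+δ)·k/y = MPK·k/y = capital's share 0.35.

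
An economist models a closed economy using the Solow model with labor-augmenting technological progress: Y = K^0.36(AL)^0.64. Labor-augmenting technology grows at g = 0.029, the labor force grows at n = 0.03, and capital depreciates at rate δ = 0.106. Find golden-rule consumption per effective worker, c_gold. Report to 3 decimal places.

c_gold ≈ 0.993

Break-even investment rate: n + g + δ = 0.03 + 0.029 + 0.106 = 0.165.
Golden rule sets MPK = n+g+δ: 0.36·k^(0.36−1) = 0.165, so k_gold = (0.36/0.165)^(1/0.64) ≈ 3.3838.
y_gold = 3.3838^0.36 ≈ 1.5509.
c_gold = y_gold − (n+g+δ)·k_gold = 1.5509 − 0.165·3.3838 ≈ 0.9926.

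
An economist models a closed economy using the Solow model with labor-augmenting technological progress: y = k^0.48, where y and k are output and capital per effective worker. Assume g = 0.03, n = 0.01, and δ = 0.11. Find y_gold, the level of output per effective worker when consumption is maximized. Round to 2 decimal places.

The effective depreciation rate is n + g + δ = 0.01 + 0.03 + 0.11 = 0.15.
Maximizing c = f(k) − (n+g+δ)·k gives f'(k) = n+g+δ, i.e. 0.48·k^(0.48−1) = 0.15, so k_gold = (0.48/0.15)^(1/0.52) ≈ 9.3636.
Output: y_gold = k_gold^0.48 = 9.3636^0.48 ≈ 2.9261.

y_gold ≈ 2.93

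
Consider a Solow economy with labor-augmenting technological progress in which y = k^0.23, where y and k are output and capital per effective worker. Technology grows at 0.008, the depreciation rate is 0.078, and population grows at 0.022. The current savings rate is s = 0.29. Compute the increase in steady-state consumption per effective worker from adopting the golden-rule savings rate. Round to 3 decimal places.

Δc ≈ 0.011

The effective depreciation rate is n + g + δ = 0.022 + 0.008 + 0.078 = 0.108.
Current steady state (s = 0.29): k* = (0.29/0.108)^(1/0.77) ≈ 3.6067, y* = 3.6067^0.23 ≈ 1.3432, c* = (1−0.29)·1.3432 ≈ 0.9537.
Golden rule sets MPK = n+g+δ: 0.23·k^(0.23−1) = 0.108, so k_gold = (0.23/0.108)^(1/0.77) ≈ 2.6691.
y_gold = 2.6691^0.23 ≈ 1.2533, c_gold = y_gold − 0.108·k_gold ≈ 0.9651.
Gain: Δc = 0.9651 − 0.9537 ≈ 0.0114.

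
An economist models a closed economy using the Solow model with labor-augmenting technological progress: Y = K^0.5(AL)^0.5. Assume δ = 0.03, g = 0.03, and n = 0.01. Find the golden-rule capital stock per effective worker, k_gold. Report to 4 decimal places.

Capital per effective worker breaks even when investment replaces (n + g + δ)·k; here n + g + δ = 0.07.
Setting f'(k) = n+g+δ gives 0.5·k^(0.5−1) = 0.07, hence k_gold = (0.5/0.07)^(1/0.5) ≈ 51.0204.

k_gold ≈ 51.0204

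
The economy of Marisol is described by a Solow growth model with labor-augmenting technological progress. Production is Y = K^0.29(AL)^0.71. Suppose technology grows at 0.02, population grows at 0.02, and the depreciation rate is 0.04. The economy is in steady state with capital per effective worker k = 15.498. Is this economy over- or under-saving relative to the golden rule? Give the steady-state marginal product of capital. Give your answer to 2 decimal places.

Capital per effective worker breaks even when investment replaces (n + g + δ)·k; here n + g + δ = 0.08.
MPK = 0.29·k^(0.29−1) = 0.29·15.498^(-0.71) ≈ 0.0414.
MPK < 0.08, so the economy is dynamically inefficient (over-saving).

over-saving; MPK ≈ 0.04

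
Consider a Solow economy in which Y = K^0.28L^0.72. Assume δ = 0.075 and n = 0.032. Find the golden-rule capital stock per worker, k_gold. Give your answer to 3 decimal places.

The effective depreciation rate is n + δ = 0.032 + 0.075 = 0.107.
Golden rule sets MPK = n+δ: 0.28·k^(0.28−1) = 0.107, so k_gold = (0.28/0.107)^(1/0.72) ≈ 3.8040.

k_gold ≈ 3.804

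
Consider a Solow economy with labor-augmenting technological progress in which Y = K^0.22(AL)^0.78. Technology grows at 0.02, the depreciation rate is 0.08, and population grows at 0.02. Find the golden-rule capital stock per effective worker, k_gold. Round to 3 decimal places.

The effective depreciation rate is n + g + δ = 0.02 + 0.02 + 0.08 = 0.12.
Setting f'(k) = n+g+δ gives 0.22·k^(0.22−1) = 0.12, hence k_gold = (0.22/0.12)^(1/0.78) ≈ 2.1751.

k_gold ≈ 2.175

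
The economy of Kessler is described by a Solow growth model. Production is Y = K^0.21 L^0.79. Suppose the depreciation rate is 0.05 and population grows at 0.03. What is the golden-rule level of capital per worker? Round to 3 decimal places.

k_gold ≈ 3.393

Break-even investment rate: n + δ = 0.03 + 0.05 = 0.08.
Setting f'(k) = n+δ gives 0.21·k^(0.21−1) = 0.08, hence k_gold = (0.21/0.08)^(1/0.79) ≈ 3.3927.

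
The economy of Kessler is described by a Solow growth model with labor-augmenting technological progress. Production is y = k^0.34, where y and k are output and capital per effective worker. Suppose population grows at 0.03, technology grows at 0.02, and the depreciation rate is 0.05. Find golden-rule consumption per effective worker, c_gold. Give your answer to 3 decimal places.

c_gold ≈ 1.240

Capital per effective worker breaks even when investment replaces (n + g + δ)·k; here n + g + δ = 0.1.
At the golden rule the marginal product of capital equals n+g+δ: 0.34·k^(0.34−1) = 0.1. Solving, k_gold = (0.34/0.1)^(1/0.66) ≈ 6.3866.
y_gold = 6.3866^0.34 ≈ 1.8784.
c_gold = y_gold − (n+g+δ)·k_gold = 1.8784 − 0.1·6.3866 ≈ 1.2398.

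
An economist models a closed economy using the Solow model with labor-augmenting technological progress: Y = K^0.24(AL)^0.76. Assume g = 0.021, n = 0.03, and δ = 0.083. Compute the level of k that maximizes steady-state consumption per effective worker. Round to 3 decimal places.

k_gold ≈ 2.153

The effective depreciation rate is n + g + δ = 0.03 + 0.021 + 0.083 = 0.134.
Golden rule sets MPK = n+g+δ: 0.24·k^(0.24−1) = 0.134, so k_gold = (0.24/0.134)^(1/0.76) ≈ 2.1530.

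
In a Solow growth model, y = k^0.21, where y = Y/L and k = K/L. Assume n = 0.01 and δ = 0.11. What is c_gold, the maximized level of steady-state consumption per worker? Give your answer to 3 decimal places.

c_gold ≈ 0.917

n + δ = 0.01 + 0.11 = 0.12.
At the golden rule the marginal product of capital equals n+δ: 0.21·k^(0.21−1) = 0.12. Solving, k_gold = (0.21/0.12)^(1/0.79) ≈ 2.0307.
y_gold = 2.0307^0.21 ≈ 1.1604.
c_gold = y_gold − (n+δ)·k_gold = 1.1604 − 0.12·2.0307 ≈ 0.9167.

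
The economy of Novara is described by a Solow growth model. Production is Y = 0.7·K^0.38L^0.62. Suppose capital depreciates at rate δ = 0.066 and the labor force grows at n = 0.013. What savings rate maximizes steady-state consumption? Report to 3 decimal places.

s_gold = 0.380

Break-even investment rate: n + δ = 0.013 + 0.066 = 0.079.
At the golden rule MPK = n+δ, and in any Cobb-Douglas steady state s = (n+δ)·k/y = MPK·k/y = capital's share 0.38.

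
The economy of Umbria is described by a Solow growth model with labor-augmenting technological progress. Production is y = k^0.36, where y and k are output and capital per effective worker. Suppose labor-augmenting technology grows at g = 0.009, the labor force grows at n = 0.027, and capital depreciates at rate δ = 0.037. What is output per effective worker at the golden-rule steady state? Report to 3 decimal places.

y_gold ≈ 2.454

n + g + δ = 0.027 + 0.009 + 0.037 = 0.073.
Setting f'(k) = n+g+δ gives 0.36·k^(0.36−1) = 0.073, hence k_gold = (0.36/0.073)^(1/0.64) ≈ 12.0999.
Output: y_gold = k_gold^0.36 = 12.0999^0.36 ≈ 2.4536.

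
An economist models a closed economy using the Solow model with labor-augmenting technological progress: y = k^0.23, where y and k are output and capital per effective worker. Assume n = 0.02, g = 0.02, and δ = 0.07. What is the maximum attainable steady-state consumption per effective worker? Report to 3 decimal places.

n + g + δ = 0.02 + 0.02 + 0.07 = 0.11.
At the golden rule the marginal product of capital equals n+g+δ: 0.23·k^(0.23−1) = 0.11. Solving, k_gold = (0.23/0.11)^(1/0.77) ≈ 2.6063.
y_gold = 2.6063^0.23 ≈ 1.2465.
c_gold = y_gold − (n+g+δ)·k_gold = 1.2465 − 0.11·2.6063 ≈ 0.9598.

c_gold ≈ 0.960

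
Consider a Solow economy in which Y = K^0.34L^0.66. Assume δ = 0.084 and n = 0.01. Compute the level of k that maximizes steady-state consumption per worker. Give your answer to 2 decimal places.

Capital per worker breaks even when investment replaces (n + δ)·k; here n + δ = 0.094.
Setting f'(k) = n+δ gives 0.34·k^(0.34−1) = 0.094, hence k_gold = (0.34/0.094)^(1/0.66) ≈ 7.0143.

k_gold ≈ 7.01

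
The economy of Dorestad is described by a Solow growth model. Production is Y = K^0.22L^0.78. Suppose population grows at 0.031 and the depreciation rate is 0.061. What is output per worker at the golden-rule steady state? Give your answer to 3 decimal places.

y_gold ≈ 1.279

n + δ = 0.031 + 0.061 = 0.092.
Maximizing c = f(k) − (n+δ)·k gives f'(k) = n+δ, i.e. 0.22·k^(0.22−1) = 0.092, so k_gold = (0.22/0.092)^(1/0.78) ≈ 3.0579.
Output: y_gold = k_gold^0.22 = 3.0579^0.22 ≈ 1.2788.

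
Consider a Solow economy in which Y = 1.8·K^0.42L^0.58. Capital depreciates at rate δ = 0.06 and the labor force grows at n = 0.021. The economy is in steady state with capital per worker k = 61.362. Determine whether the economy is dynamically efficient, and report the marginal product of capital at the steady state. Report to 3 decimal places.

dynamically inefficient; MPK ≈ 0.069

The effective depreciation rate is n + δ = 0.021 + 0.06 = 0.081.
MPK = 0.42·1.8·k^(0.42−1) = 0.42·1.8·61.362^(-0.58) ≈ 0.0694.
MPK < 0.081, so the economy is dynamically inefficient (over-saving).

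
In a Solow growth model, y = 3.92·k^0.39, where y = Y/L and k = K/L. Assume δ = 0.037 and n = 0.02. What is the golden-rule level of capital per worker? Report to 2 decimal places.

k_gold ≈ 219.67

Break-even investment rate: n + δ = 0.02 + 0.037 = 0.057.
Maximizing c = f(k) − (n+δ)·k gives f'(k) = n+δ, i.e. 0.39·3.92·k^(0.39−1) = 0.057, so k_gold = (0.39·3.92/0.057)^(1/0.61) ≈ 219.6664.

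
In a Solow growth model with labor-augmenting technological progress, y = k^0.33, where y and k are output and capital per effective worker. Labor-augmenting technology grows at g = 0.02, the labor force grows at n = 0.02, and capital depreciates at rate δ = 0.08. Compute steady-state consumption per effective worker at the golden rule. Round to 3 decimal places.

c_gold ≈ 1.103

The effective depreciation rate is n + g + δ = 0.02 + 0.02 + 0.08 = 0.12.
Golden rule sets MPK = n+g+δ: 0.33·k^(0.33−1) = 0.12, so k_gold = (0.33/0.12)^(1/0.67) ≈ 4.5261.
y_gold = 4.5261^0.33 ≈ 1.6458.
c_gold = y_gold − (n+g+δ)·k_gold = 1.6458 − 0.12·4.5261 ≈ 1.1027.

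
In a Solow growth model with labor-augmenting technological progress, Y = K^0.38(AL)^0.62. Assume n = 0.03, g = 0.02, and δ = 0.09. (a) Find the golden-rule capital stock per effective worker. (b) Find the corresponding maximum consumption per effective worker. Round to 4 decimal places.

(a) k_gold ≈ 5.0055; (b) c_gold ≈ 1.1434

The effective depreciation rate is n + g + δ = 0.03 + 0.02 + 0.09 = 0.14.
Maximizing c = f(k) − (n+g+δ)·k gives f'(k) = n+g+δ, i.e. 0.38·k^(0.38−1) = 0.14, so k_gold = (0.38/0.14)^(1/0.62) ≈ 5.0055.
y_gold = 5.0055^0.38 ≈ 1.8441; c_gold = y_gold − 0.14·k_gold ≈ 1.1434.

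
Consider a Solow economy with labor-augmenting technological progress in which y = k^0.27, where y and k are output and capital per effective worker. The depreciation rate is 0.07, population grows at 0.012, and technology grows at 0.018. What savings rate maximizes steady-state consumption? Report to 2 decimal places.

s_gold = 0.27

The effective depreciation rate is n + g + δ = 0.012 + 0.018 + 0.07 = 0.1.
At the golden rule MPK = n+g+δ, and in any Cobb-Douglas steady state s = (n+g+δ)·k/y = MPK·k/y = capital's share 0.27.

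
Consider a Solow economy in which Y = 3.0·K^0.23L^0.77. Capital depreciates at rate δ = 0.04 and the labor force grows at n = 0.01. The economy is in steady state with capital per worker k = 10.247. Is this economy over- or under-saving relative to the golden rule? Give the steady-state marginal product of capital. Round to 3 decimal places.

under-saving; MPK ≈ 0.115

n + δ = 0.01 + 0.04 = 0.05.
MPK = 0.23·3.0·k^(0.23−1) = 0.23·3.0·10.247^(-0.77) ≈ 0.1150.
MPK > 0.05, so the economy is dynamically efficient (under-saving).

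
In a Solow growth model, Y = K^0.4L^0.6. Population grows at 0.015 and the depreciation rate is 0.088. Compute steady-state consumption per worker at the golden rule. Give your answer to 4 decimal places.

Capital per worker breaks even when investment replaces (n + δ)·k; here n + δ = 0.103.
Golden rule sets MPK = n+δ: 0.4·k^(0.4−1) = 0.103, so k_gold = (0.4/0.103)^(1/0.6) ≈ 9.5948.
y_gold = 9.5948^0.4 ≈ 2.4707.
c_gold = y_gold − (n+δ)·k_gold = 2.4707 − 0.103·9.5948 ≈ 1.4824.

c_gold ≈ 1.4824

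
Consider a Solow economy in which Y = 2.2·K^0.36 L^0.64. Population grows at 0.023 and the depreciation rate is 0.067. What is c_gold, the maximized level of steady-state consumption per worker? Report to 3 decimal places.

Capital per worker breaks even when investment replaces (n + δ)·k; here n + δ = 0.09.
At the golden rule the marginal product of capital equals n+δ: 0.36·2.2·k^(0.36−1) = 0.09. Solving, k_gold = (0.36·2.2/0.09)^(1/0.64) ≈ 29.9057.
y_gold = 2.2·29.9057^0.36 ≈ 7.4764.
c_gold = y_gold − (n+δ)·k_gold = 7.4764 − 0.09·29.9057 ≈ 4.7849.

c_gold ≈ 4.785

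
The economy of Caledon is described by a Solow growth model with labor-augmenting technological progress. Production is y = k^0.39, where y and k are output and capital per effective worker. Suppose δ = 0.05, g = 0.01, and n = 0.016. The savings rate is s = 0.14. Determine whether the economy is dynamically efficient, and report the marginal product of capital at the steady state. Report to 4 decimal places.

n + g + δ = 0.016 + 0.01 + 0.05 = 0.076.
Steady-state k*: s·k^0.39 = 0.076·k gives k* = (0.14/0.076)^(1/0.61) ≈ 2.7223.
MPK = 0.39·2.7223^(-0.61) ≈ 0.2117.
MPK > n+g+δ = 0.076, so the economy is dynamically efficient (under-saving).

dynamically efficient; MPK ≈ 0.2117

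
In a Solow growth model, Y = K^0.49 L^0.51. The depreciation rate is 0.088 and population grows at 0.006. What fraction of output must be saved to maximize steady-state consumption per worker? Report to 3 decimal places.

The effective depreciation rate is n + δ = 0.006 + 0.088 = 0.094.
At the golden rule MPK = n+δ, and in any Cobb-Douglas steady state s = (n+δ)·k/y = MPK·k/y = capital's share 0.49.

s_gold = 0.490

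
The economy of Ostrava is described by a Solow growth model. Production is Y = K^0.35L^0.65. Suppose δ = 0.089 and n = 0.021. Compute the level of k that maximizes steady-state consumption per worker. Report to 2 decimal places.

k_gold ≈ 5.93

n + δ = 0.021 + 0.089 = 0.11.
Golden rule sets MPK = n+δ: 0.35·k^(0.35−1) = 0.11, so k_gold = (0.35/0.11)^(1/0.65) ≈ 5.9340.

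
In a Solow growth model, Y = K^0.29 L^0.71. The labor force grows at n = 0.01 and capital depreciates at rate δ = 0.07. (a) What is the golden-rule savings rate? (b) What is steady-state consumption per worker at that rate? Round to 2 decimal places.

(a) s_gold = 0.29; (b) c_gold ≈ 1.20

Break-even investment rate: n + δ = 0.01 + 0.07 = 0.08.
For Cobb-Douglas, s_gold equals capital's share: s_gold = 0.29.
Golden rule sets MPK = n+δ: 0.29·k^(0.29−1) = 0.08, so k_gold = (0.29/0.08)^(1/0.71) ≈ 6.1342.
y_gold = 6.1342^0.29 ≈ 1.6922; c_gold = (1−0.29)·y_gold ≈ 1.2015.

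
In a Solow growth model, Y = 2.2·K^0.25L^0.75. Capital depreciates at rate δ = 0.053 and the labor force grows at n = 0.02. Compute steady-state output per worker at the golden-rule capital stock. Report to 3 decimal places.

Capital per worker breaks even when investment replaces (n + δ)·k; here n + δ = 0.073.
At the golden rule the marginal product of capital equals n+δ: 0.25·2.2·k^(0.25−1) = 0.073. Solving, k_gold = (0.25·2.2/0.073)^(1/0.75) ≈ 14.7702.
Output: y_gold = 2.2·k_gold^0.25 = 2.2·14.7702^0.25 ≈ 4.3129.

y_gold ≈ 4.313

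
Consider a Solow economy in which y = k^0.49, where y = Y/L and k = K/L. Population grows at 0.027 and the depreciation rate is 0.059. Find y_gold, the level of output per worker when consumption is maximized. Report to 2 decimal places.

The effective depreciation rate is n + δ = 0.027 + 0.059 = 0.086.
At the golden rule the marginal product of capital equals n+δ: 0.49·k^(0.49−1) = 0.086. Solving, k_gold = (0.49/0.086)^(1/0.51) ≈ 30.3222.
Output: y_gold = k_gold^0.49 = 30.3222^0.49 ≈ 5.3218.

y_gold ≈ 5.32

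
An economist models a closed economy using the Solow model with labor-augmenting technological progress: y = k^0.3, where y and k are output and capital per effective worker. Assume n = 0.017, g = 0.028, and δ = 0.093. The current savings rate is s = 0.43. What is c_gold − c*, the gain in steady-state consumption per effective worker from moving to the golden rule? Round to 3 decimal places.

Δc ≈ 0.049

The effective depreciation rate is n + g + δ = 0.017 + 0.028 + 0.093 = 0.138.
Current steady state (s = 0.43): k* = (0.43/0.138)^(1/0.7) ≈ 5.0714, y* = 5.0714^0.3 ≈ 1.6276, c* = (1−0.43)·1.6276 ≈ 0.9277.
Maximizing c = f(k) − (n+g+δ)·k gives f'(k) = n+g+δ, i.e. 0.3·k^(0.3−1) = 0.138, so k_gold = (0.3/0.138)^(1/0.7) ≈ 3.0323.
y_gold = 3.0323^0.3 ≈ 1.3949, c_gold = y_gold − 0.138·k_gold ≈ 0.9764.
Gain: Δc = 0.9764 − 0.9277 ≈ 0.0487.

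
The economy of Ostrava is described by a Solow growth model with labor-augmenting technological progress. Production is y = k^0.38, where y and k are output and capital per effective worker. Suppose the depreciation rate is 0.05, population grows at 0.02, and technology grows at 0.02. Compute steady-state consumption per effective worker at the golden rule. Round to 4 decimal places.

n + g + δ = 0.02 + 0.02 + 0.05 = 0.09.
At the golden rule the marginal product of capital equals n+g+δ: 0.38·k^(0.38−1) = 0.09. Solving, k_gold = (0.38/0.09)^(1/0.62) ≈ 10.2079.
y_gold = 10.2079^0.38 ≈ 2.4177.
c_gold = y_gold − (n+g+δ)·k_gold = 2.4177 − 0.09·10.2079 ≈ 1.4990.

c_gold ≈ 1.4990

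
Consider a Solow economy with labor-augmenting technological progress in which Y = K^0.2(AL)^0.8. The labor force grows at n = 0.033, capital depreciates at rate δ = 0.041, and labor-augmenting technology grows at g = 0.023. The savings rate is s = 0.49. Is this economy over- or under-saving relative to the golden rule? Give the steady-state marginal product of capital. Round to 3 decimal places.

Break-even investment rate: n + g + δ = 0.033 + 0.023 + 0.041 = 0.097.
Steady-state k*: s·k^0.2 = 0.097·k gives k* = (0.49/0.097)^(1/0.8) ≈ 7.5732.
MPK = 0.2·7.5732^(-0.8) ≈ 0.0396.
MPK < n+g+δ = 0.097, so the economy is dynamically inefficient (over-saving).

over-saving; MPK ≈ 0.040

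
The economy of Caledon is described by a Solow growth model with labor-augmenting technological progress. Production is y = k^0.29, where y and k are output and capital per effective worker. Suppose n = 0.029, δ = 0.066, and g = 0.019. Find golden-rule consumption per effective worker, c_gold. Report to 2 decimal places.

Break-even investment rate: n + g + δ = 0.029 + 0.019 + 0.066 = 0.114.
Setting f'(k) = n+g+δ gives 0.29·k^(0.29−1) = 0.114, hence k_gold = (0.29/0.114)^(1/0.71) ≈ 3.7249.
y_gold = 3.7249^0.29 ≈ 1.4643.
c_gold = y_gold − (n+g+δ)·k_gold = 1.4643 − 0.114·3.7249 ≈ 1.0396.

c_gold ≈ 1.04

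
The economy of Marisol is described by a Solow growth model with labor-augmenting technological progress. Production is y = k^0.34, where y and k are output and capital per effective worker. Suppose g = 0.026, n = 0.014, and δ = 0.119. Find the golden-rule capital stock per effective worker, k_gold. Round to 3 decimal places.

The effective depreciation rate is n + g + δ = 0.014 + 0.026 + 0.119 = 0.159.
Setting f'(k) = n+g+δ gives 0.34·k^(0.34−1) = 0.159, hence k_gold = (0.34/0.159)^(1/0.66) ≈ 3.1632.

k_gold ≈ 3.163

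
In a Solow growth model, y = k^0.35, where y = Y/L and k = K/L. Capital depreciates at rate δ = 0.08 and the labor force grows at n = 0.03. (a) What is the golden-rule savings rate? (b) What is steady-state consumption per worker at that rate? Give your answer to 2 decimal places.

(a) s_gold = 0.35; (b) c_gold ≈ 1.21

n + δ = 0.03 + 0.08 = 0.11.
For Cobb-Douglas, s_gold equals capital's share: s_gold = 0.35.
Golden rule sets MPK = n+δ: 0.35·k^(0.35−1) = 0.11, so k_gold = (0.35/0.11)^(1/0.65) ≈ 5.9340.
y_gold = 5.9340^0.35 ≈ 1.8650; c_gold = (1−0.35)·y_gold ≈ 1.2122.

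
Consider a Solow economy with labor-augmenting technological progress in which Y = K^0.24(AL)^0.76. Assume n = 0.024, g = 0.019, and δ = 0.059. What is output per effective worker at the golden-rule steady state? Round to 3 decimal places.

y_gold ≈ 1.310

Capital per effective worker breaks even when investment replaces (n + g + δ)·k; here n + g + δ = 0.102.
Setting f'(k) = n+g+δ gives 0.24·k^(0.24−1) = 0.102, hence k_gold = (0.24/0.102)^(1/0.76) ≈ 3.0829.
Output: y_gold = k_gold^0.24 = 3.0829^0.24 ≈ 1.3102.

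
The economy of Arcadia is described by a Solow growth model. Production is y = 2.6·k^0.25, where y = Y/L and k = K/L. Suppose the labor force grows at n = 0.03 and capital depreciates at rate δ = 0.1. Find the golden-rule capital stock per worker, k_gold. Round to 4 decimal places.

k_gold ≈ 8.5499

Capital per worker breaks even when investment replaces (n + δ)·k; here n + δ = 0.13.
Golden rule sets MPK = n+δ: 0.25·2.6·k^(0.25−1) = 0.13, so k_gold = (0.25·2.6/0.13)^(1/0.75) ≈ 8.5499.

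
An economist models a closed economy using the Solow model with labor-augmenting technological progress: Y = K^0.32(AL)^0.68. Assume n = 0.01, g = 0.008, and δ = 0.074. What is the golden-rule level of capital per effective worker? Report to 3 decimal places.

k_gold ≈ 6.253

Capital per effective worker breaks even when investment replaces (n + g + δ)·k; here n + g + δ = 0.092.
Setting f'(k) = n+g+δ gives 0.32·k^(0.32−1) = 0.092, hence k_gold = (0.32/0.092)^(1/0.68) ≈ 6.2535.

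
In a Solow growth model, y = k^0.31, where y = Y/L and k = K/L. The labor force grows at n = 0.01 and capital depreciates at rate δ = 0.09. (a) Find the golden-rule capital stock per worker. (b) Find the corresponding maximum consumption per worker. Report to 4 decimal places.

(a) k_gold ≈ 5.1537; (b) c_gold ≈ 1.1471

The effective depreciation rate is n + δ = 0.01 + 0.09 = 0.1.
Setting f'(k) = n+δ gives 0.31·k^(0.31−1) = 0.1, hence k_gold = (0.31/0.1)^(1/0.69) ≈ 5.1537.
y_gold = 5.1537^0.31 ≈ 1.6625; c_gold = y_gold − 0.1·k_gold ≈ 1.1471.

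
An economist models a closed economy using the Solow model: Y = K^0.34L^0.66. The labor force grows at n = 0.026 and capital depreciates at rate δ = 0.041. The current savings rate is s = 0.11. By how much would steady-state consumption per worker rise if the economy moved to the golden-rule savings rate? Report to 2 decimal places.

Δc ≈ 0.37

The effective depreciation rate is n + δ = 0.026 + 0.041 = 0.067.
Current steady state (s = 0.11): k* = (0.11/0.067)^(1/0.66) ≈ 2.1195, y* = 2.1195^0.34 ≈ 1.2910, c* = (1−0.11)·1.2910 ≈ 1.1490.
At the golden rule the marginal product of capital equals n+δ: 0.34·k^(0.34−1) = 0.067. Solving, k_gold = (0.34/0.067)^(1/0.66) ≈ 11.7164.
y_gold = 11.7164^0.34 ≈ 2.3088, c_gold = y_gold − 0.067·k_gold ≈ 1.5238.
Gain: Δc = 1.5238 − 1.1490 ≈ 0.3748.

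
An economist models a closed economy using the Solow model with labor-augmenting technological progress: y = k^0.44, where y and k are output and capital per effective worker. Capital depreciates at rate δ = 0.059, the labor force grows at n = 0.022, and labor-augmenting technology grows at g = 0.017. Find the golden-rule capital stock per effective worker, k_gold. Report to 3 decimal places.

k_gold ≈ 14.611

The effective depreciation rate is n + g + δ = 0.022 + 0.017 + 0.059 = 0.098.
At the golden rule the marginal product of capital equals n+g+δ: 0.44·k^(0.44−1) = 0.098. Solving, k_gold = (0.44/0.098)^(1/0.56) ≈ 14.6114.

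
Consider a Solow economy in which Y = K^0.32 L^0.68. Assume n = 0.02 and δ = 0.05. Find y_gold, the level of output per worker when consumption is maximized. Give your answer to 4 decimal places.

y_gold ≈ 2.0446

Break-even investment rate: n + δ = 0.02 + 0.05 = 0.07.
Maximizing c = f(k) − (n+δ)·k gives f'(k) = n+δ, i.e. 0.32·k^(0.32−1) = 0.07, so k_gold = (0.32/0.07)^(1/0.68) ≈ 9.3468.
Output: y_gold = k_gold^0.32 = 9.3468^0.32 ≈ 2.0446.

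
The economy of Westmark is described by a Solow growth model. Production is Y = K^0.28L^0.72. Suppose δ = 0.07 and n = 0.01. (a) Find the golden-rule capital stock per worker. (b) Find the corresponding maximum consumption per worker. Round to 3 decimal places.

The effective depreciation rate is n + δ = 0.01 + 0.07 = 0.08.
Maximizing c = f(k) − (n+δ)·k gives f'(k) = n+δ, i.e. 0.28·k^(0.28−1) = 0.08, so k_gold = (0.28/0.08)^(1/0.72) ≈ 5.6971.
y_gold = 5.6971^0.28 ≈ 1.6277; c_gold = y_gold − 0.08·k_gold ≈ 1.1720.

(a) k_gold ≈ 5.697; (b) c_gold ≈ 1.172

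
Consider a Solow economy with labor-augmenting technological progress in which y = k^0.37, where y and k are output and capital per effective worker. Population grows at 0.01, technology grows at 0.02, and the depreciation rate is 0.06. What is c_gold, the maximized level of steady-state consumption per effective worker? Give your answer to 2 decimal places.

The effective depreciation rate is n + g + δ = 0.01 + 0.02 + 0.06 = 0.09.
Maximizing c = f(k) − (n+g+δ)·k gives f'(k) = n+g+δ, i.e. 0.37·k^(0.37−1) = 0.09, so k_gold = (0.37/0.09)^(1/0.63) ≈ 9.4306.
y_gold = 9.4306^0.37 ≈ 2.2939.
c_gold = y_gold − (n+g+δ)·k_gold = 2.2939 − 0.09·9.4306 ≈ 1.4452.

c_gold ≈ 1.45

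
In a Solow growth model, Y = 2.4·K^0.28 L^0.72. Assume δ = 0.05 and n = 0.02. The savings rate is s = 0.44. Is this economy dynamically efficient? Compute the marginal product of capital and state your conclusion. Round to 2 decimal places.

Break-even investment rate: n + δ = 0.02 + 0.05 = 0.07.
Steady-state k*: s·A·k^0.28 = 0.07·k gives k* = (0.44·2.4/0.07)^(1/0.72) ≈ 43.3408.
MPK = 0.28·2.4·43.3408^(-0.72) ≈ 0.0445.
MPK < n+δ = 0.07, so the economy is dynamically inefficient (over-saving).

dynamically inefficient; MPK ≈ 0.04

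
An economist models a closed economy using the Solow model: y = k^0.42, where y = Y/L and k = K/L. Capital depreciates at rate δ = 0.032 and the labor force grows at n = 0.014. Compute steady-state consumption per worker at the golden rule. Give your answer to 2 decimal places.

Break-even investment rate: n + δ = 0.014 + 0.032 = 0.046.
Golden rule sets MPK = n+δ: 0.42·k^(0.42−1) = 0.046, so k_gold = (0.42/0.046)^(1/0.58) ≈ 45.2918.
y_gold = 45.2918^0.42 ≈ 4.9605.
c_gold = y_gold − (n+δ)·k_gold = 4.9605 − 0.046·45.2918 ≈ 2.8771.

c_gold ≈ 2.88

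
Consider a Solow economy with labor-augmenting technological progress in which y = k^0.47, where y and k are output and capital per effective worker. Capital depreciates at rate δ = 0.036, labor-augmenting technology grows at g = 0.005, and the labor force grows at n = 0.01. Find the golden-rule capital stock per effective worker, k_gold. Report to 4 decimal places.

n + g + δ = 0.01 + 0.005 + 0.036 = 0.051.
Setting f'(k) = n+g+δ gives 0.47·k^(0.47−1) = 0.051, hence k_gold = (0.47/0.051)^(1/0.53) ≈ 66.0486.

k_gold ≈ 66.0486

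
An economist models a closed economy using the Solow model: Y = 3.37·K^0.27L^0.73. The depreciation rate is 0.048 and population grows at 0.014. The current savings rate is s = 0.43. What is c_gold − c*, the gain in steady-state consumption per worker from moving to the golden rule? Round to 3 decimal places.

The effective depreciation rate is n + δ = 0.014 + 0.048 = 0.062.
Current steady state (s = 0.43): k* = (0.43·3.37/0.062)^(1/0.73) ≈ 74.9792, y* = 3.37·74.9792^0.27 ≈ 10.8110, c* = (1−0.43)·10.8110 ≈ 6.1622.
Maximizing c = f(k) − (n+δ)·k gives f'(k) = n+δ, i.e. 0.27·3.37·k^(0.27−1) = 0.062, so k_gold = (0.27·3.37/0.062)^(1/0.73) ≈ 39.6356.
y_gold = 3.37·39.6356^0.27 ≈ 9.1015, c_gold = y_gold − 0.062·k_gold ≈ 6.6441.
Gain: Δc = 6.6441 − 6.1622 ≈ 0.4819.

Δc ≈ 0.482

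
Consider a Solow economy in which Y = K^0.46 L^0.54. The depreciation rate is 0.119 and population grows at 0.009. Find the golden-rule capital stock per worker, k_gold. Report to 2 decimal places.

Capital per worker breaks even when investment replaces (n + δ)·k; here n + δ = 0.128.
Golden rule sets MPK = n+δ: 0.46·k^(0.46−1) = 0.128, so k_gold = (0.46/0.128)^(1/0.54) ≈ 10.6854.

k_gold ≈ 10.69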